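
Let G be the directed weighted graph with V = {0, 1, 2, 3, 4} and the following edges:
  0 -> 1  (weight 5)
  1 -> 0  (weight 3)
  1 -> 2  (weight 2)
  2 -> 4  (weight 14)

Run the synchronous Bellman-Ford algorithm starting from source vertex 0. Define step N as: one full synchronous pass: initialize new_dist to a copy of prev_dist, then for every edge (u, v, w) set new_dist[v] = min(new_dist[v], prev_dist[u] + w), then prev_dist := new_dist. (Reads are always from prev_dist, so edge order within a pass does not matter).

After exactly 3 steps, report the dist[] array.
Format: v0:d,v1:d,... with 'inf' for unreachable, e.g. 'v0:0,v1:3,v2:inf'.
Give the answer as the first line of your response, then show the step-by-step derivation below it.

v0:0,v1:5,v2:7,v3:inf,v4:21

step 1: dist = v0:0,v1:5,v2:inf,v3:inf,v4:inf
step 2: dist = v0:0,v1:5,v2:7,v3:inf,v4:inf
step 3: dist = v0:0,v1:5,v2:7,v3:inf,v4:21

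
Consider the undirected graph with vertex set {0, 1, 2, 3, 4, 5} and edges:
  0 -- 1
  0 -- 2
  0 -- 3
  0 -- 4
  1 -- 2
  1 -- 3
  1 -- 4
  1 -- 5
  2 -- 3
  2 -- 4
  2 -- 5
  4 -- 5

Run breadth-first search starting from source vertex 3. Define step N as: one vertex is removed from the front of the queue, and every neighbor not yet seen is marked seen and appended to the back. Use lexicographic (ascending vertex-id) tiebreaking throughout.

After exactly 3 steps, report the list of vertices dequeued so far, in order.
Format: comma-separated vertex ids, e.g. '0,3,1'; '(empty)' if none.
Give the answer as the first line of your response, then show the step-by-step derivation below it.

3,0,1

step 1: dequeue 3; queue=[0,1,2]; order=3
step 2: dequeue 0; queue=[1,2,4]; order=3,0
step 3: dequeue 1; queue=[2,4,5]; order=3,0,1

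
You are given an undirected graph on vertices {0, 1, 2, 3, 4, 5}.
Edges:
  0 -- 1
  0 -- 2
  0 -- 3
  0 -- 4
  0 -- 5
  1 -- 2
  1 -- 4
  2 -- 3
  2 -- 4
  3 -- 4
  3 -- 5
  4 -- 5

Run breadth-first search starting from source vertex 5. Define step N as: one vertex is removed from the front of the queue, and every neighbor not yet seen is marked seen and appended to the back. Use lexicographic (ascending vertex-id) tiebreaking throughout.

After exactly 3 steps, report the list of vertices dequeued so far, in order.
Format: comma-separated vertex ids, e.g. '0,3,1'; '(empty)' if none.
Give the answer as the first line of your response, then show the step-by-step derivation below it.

5,0,3

step 1: dequeue 5; queue=[0,3,4]; order=5
step 2: dequeue 0; queue=[3,4,1,2]; order=5,0
step 3: dequeue 3; queue=[4,1,2]; order=5,0,3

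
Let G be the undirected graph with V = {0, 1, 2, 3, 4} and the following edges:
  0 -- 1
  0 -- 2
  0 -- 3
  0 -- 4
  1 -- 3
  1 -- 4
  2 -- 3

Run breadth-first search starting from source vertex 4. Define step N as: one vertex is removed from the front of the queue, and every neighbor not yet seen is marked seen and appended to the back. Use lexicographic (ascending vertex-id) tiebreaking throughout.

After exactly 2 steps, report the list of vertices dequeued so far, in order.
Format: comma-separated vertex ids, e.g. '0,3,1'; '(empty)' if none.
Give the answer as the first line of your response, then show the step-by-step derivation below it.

4,0

step 1: dequeue 4; queue=[0,1]; order=4
step 2: dequeue 0; queue=[1,2,3]; order=4,0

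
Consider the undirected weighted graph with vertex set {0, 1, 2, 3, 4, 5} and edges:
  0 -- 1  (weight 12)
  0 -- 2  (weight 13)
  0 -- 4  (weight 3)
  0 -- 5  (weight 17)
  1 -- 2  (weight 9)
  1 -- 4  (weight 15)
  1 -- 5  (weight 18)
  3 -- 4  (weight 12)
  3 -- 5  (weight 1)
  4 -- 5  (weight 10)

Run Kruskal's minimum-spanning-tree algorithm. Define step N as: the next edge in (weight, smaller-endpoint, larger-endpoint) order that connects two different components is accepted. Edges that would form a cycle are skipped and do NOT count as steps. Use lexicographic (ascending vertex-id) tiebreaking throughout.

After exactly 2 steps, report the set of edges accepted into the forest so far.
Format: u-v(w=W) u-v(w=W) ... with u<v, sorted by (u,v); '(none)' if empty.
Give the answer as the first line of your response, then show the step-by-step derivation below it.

0-4(w=3) 3-5(w=1)

step 1: add edge 3-5 (w=1); MST = {3-5(w=1)}
step 2: add edge 0-4 (w=3); MST = {0-4(w=3) 3-5(w=1)}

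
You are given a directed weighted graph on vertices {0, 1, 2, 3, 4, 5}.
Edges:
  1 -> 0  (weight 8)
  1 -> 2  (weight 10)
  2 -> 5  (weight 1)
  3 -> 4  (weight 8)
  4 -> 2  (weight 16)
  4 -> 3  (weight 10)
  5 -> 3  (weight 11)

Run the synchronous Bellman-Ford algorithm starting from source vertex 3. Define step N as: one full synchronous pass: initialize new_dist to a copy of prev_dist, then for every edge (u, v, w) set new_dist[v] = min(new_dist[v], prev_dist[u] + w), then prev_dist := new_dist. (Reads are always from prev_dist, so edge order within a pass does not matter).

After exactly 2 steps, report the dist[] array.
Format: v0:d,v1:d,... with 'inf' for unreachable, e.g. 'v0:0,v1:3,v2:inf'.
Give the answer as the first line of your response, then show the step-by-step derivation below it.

v0:inf,v1:inf,v2:24,v3:0,v4:8,v5:inf

step 1: dist = v0:inf,v1:inf,v2:inf,v3:0,v4:8,v5:inf
step 2: dist = v0:inf,v1:inf,v2:24,v3:0,v4:8,v5:inf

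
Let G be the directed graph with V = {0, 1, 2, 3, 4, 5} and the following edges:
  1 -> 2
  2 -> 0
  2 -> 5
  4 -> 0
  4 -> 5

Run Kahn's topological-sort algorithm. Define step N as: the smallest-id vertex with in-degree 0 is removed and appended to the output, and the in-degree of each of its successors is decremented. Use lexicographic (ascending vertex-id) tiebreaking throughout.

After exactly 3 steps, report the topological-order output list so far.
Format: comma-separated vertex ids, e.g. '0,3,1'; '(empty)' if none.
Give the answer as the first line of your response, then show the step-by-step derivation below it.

1,2,3

step 1: output 1; order=[1]; indeg=(2,0,0,0,0,2)
step 2: output 2; order=[1,2]; indeg=(1,0,0,0,0,1)
step 3: output 3; order=[1,2,3]; indeg=(1,0,0,0,0,1)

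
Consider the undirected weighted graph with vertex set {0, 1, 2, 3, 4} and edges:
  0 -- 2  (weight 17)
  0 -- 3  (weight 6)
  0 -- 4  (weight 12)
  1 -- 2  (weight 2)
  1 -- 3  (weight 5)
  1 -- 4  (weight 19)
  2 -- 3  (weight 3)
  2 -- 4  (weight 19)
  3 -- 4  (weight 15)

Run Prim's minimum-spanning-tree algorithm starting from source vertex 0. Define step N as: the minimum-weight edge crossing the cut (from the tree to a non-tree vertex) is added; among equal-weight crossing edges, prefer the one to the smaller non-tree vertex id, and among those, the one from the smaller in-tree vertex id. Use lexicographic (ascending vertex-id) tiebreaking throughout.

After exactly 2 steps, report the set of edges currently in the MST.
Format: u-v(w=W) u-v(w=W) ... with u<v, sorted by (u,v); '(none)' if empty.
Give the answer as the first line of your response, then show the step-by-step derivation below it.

0-3(w=6) 2-3(w=3)

step 1: add edge 0-3 (w=6); MST = {0-3(w=6)}
step 2: add edge 2-3 (w=3); MST = {0-3(w=6) 2-3(w=3)}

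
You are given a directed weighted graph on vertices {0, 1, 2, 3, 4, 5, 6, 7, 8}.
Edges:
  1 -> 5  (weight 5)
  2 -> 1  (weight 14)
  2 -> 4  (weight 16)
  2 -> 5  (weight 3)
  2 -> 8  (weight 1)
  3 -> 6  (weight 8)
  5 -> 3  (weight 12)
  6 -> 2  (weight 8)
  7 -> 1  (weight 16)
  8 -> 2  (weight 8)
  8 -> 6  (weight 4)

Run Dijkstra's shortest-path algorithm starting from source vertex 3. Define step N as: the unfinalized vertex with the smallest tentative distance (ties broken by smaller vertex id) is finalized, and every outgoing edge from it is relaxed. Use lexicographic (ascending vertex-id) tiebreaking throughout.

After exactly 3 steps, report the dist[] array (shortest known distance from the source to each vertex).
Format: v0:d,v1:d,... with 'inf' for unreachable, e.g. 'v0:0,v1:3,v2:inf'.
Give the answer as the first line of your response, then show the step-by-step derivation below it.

v0:inf,v1:30,v2:16,v3:0,v4:32,v5:19,v6:8,v7:inf,v8:17

step 1: dist = v0:inf,v1:inf,v2:inf,v3:0,v4:inf,v5:inf,v6:8,v7:inf,v8:inf
step 2: dist = v0:inf,v1:inf,v2:16,v3:0,v4:inf,v5:inf,v6:8,v7:inf,v8:inf
step 3: dist = v0:inf,v1:30,v2:16,v3:0,v4:32,v5:19,v6:8,v7:inf,v8:17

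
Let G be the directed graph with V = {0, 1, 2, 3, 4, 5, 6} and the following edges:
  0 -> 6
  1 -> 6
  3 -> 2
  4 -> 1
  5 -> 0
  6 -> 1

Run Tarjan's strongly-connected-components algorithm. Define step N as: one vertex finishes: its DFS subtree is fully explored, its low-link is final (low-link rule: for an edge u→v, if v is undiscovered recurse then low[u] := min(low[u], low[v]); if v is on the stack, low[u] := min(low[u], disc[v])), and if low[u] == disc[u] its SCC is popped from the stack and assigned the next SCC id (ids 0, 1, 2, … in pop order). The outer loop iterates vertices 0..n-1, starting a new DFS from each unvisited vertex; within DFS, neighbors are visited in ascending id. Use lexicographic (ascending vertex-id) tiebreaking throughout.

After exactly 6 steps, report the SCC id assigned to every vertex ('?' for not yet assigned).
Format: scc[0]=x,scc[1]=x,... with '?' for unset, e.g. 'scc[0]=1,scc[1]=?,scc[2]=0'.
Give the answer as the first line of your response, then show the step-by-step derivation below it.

scc[0]=1,scc[1]=0,scc[2]=2,scc[3]=3,scc[4]=4,scc[5]=?,scc[6]=0

step 1: low=(low[0]=0,low[1]=1,low[2]=?,low[3]=?,low[4]=?,low[5]=?,low[6]=1); scc=(scc[0]=?,scc[1]=?,scc[2]=?,scc[3]=?,scc[4]=?,scc[5]=?,scc[6]=?)
step 2: low=(low[0]=0,low[1]=1,low[2]=?,low[3]=?,low[4]=?,low[5]=?,low[6]=1); scc=(scc[0]=?,scc[1]=0,scc[2]=?,scc[3]=?,scc[4]=?,scc[5]=?,scc[6]=0)
step 3: low=(low[0]=0,low[1]=1,low[2]=?,low[3]=?,low[4]=?,low[5]=?,low[6]=1); scc=(scc[0]=1,scc[1]=0,scc[2]=?,scc[3]=?,scc[4]=?,scc[5]=?,scc[6]=0)
step 4: low=(low[0]=0,low[1]=1,low[2]=3,low[3]=?,low[4]=?,low[5]=?,low[6]=1); scc=(scc[0]=1,scc[1]=0,scc[2]=2,scc[3]=?,scc[4]=?,scc[5]=?,scc[6]=0)
step 5: low=(low[0]=0,low[1]=1,low[2]=3,low[3]=4,low[4]=?,low[5]=?,low[6]=1); scc=(scc[0]=1,scc[1]=0,scc[2]=2,scc[3]=3,scc[4]=?,scc[5]=?,scc[6]=0)
step 6: low=(low[0]=0,low[1]=1,low[2]=3,low[3]=4,low[4]=5,low[5]=?,low[6]=1); scc=(scc[0]=1,scc[1]=0,scc[2]=2,scc[3]=3,scc[4]=4,scc[5]=?,scc[6]=0)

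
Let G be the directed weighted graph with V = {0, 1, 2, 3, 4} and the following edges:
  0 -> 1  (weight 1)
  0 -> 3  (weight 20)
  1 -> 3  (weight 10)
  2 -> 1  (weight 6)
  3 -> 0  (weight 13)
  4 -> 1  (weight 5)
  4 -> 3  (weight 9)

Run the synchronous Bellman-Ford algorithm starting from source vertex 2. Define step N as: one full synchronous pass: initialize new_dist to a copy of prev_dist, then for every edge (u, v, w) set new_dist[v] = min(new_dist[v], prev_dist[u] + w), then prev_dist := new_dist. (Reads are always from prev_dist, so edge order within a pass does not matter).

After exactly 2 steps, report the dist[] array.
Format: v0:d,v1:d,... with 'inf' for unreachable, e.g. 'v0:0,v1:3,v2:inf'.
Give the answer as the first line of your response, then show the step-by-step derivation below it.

v0:inf,v1:6,v2:0,v3:16,v4:inf

step 1: dist = v0:inf,v1:6,v2:0,v3:inf,v4:inf
step 2: dist = v0:inf,v1:6,v2:0,v3:16,v4:inf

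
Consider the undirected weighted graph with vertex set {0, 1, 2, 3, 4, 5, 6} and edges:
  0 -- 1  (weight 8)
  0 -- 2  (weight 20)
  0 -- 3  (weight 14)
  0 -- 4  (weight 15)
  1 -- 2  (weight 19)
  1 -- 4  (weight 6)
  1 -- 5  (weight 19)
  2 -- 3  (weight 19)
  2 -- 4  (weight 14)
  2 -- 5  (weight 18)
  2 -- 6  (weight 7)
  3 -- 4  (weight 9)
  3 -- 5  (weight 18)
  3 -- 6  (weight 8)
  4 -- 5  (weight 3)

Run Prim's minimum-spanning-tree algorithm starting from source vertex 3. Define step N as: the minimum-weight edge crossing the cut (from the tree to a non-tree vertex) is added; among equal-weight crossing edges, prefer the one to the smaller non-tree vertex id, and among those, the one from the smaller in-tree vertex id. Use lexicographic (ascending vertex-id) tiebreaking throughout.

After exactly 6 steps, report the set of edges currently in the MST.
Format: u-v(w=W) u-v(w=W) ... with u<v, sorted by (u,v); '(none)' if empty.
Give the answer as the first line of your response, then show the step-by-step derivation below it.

0-1(w=8) 1-4(w=6) 2-6(w=7) 3-4(w=9) 3-6(w=8) 4-5(w=3)

step 1: add edge 3-6 (w=8); MST = {3-6(w=8)}
step 2: add edge 2-6 (w=7); MST = {2-6(w=7) 3-6(w=8)}
step 3: add edge 3-4 (w=9); MST = {2-6(w=7) 3-4(w=9) 3-6(w=8)}
step 4: add edge 4-5 (w=3); MST = {2-6(w=7) 3-4(w=9) 3-6(w=8) 4-5(w=3)}
step 5: add edge 1-4 (w=6); MST = {1-4(w=6) 2-6(w=7) 3-4(w=9) 3-6(w=8) 4-5(w=3)}
step 6: add edge 0-1 (w=8); MST = {0-1(w=8) 1-4(w=6) 2-6(w=7) 3-4(w=9) 3-6(w=8) 4-5(w=3)}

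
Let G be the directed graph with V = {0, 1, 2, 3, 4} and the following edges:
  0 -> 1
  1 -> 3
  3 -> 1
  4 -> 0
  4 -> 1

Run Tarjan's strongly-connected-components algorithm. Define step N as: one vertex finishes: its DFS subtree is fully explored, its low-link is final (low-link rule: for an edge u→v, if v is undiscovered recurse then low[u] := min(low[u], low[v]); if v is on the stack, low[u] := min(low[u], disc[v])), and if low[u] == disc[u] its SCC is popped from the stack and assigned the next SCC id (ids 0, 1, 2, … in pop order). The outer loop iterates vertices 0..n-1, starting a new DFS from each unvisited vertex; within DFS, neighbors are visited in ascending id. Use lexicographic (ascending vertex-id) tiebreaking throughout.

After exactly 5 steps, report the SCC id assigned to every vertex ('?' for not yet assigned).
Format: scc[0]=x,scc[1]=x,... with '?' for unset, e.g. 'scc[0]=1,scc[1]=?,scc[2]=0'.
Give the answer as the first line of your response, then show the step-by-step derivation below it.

scc[0]=1,scc[1]=0,scc[2]=2,scc[3]=0,scc[4]=3

step 1: low=(low[0]=0,low[1]=1,low[2]=?,low[3]=1,low[4]=?); scc=(scc[0]=?,scc[1]=?,scc[2]=?,scc[3]=?,scc[4]=?)
step 2: low=(low[0]=0,low[1]=1,low[2]=?,low[3]=1,low[4]=?); scc=(scc[0]=?,scc[1]=0,scc[2]=?,scc[3]=0,scc[4]=?)
step 3: low=(low[0]=0,low[1]=1,low[2]=?,low[3]=1,low[4]=?); scc=(scc[0]=1,scc[1]=0,scc[2]=?,scc[3]=0,scc[4]=?)
step 4: low=(low[0]=0,low[1]=1,low[2]=3,low[3]=1,low[4]=?); scc=(scc[0]=1,scc[1]=0,scc[2]=2,scc[3]=0,scc[4]=?)
step 5: low=(low[0]=0,low[1]=1,low[2]=3,low[3]=1,low[4]=4); scc=(scc[0]=1,scc[1]=0,scc[2]=2,scc[3]=0,scc[4]=3)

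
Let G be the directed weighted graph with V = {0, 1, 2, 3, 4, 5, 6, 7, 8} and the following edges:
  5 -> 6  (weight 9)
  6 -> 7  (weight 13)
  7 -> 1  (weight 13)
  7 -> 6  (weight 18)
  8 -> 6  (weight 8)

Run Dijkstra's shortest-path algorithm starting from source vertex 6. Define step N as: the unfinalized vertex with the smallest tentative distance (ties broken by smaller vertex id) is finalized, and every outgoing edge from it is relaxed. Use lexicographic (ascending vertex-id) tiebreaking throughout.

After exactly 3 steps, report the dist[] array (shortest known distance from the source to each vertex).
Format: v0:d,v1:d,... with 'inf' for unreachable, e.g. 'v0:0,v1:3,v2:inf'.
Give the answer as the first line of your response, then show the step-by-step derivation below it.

v0:inf,v1:26,v2:inf,v3:inf,v4:inf,v5:inf,v6:0,v7:13,v8:inf

step 1: dist = v0:inf,v1:inf,v2:inf,v3:inf,v4:inf,v5:inf,v6:0,v7:13,v8:inf
step 2: dist = v0:inf,v1:26,v2:inf,v3:inf,v4:inf,v5:inf,v6:0,v7:13,v8:inf
step 3: dist = v0:inf,v1:26,v2:inf,v3:inf,v4:inf,v5:inf,v6:0,v7:13,v8:inf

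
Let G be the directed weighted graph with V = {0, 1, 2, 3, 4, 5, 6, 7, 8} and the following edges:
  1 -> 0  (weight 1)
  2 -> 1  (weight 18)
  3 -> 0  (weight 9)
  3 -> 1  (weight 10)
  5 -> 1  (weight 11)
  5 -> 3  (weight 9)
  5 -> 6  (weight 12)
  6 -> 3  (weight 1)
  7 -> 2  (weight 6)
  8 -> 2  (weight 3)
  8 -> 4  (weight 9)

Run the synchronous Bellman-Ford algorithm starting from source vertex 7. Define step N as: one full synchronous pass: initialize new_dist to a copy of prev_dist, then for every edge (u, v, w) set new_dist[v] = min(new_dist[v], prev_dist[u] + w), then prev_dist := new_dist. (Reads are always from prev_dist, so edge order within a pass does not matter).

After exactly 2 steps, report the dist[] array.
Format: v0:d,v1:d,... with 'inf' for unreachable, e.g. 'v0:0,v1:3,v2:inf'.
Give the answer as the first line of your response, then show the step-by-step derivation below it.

v0:inf,v1:24,v2:6,v3:inf,v4:inf,v5:inf,v6:inf,v7:0,v8:inf

step 1: dist = v0:inf,v1:inf,v2:6,v3:inf,v4:inf,v5:inf,v6:inf,v7:0,v8:inf
step 2: dist = v0:inf,v1:24,v2:6,v3:inf,v4:inf,v5:inf,v6:inf,v7:0,v8:inf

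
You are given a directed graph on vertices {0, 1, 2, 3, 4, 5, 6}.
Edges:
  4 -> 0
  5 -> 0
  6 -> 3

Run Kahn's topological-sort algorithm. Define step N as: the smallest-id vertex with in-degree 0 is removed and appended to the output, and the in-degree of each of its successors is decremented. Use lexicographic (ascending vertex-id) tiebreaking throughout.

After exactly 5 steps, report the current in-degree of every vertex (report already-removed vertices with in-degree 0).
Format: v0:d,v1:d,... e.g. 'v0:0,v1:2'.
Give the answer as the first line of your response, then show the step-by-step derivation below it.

v0:0,v1:0,v2:0,v3:1,v4:0,v5:0,v6:0

step 1: output 1; order=[1]; indeg=(2,0,0,1,0,0,0)
step 2: output 2; order=[1,2]; indeg=(2,0,0,1,0,0,0)
step 3: output 4; order=[1,2,4]; indeg=(1,0,0,1,0,0,0)
step 4: output 5; order=[1,2,4,5]; indeg=(0,0,0,1,0,0,0)
step 5: output 0; order=[1,2,4,5,0]; indeg=(0,0,0,1,0,0,0)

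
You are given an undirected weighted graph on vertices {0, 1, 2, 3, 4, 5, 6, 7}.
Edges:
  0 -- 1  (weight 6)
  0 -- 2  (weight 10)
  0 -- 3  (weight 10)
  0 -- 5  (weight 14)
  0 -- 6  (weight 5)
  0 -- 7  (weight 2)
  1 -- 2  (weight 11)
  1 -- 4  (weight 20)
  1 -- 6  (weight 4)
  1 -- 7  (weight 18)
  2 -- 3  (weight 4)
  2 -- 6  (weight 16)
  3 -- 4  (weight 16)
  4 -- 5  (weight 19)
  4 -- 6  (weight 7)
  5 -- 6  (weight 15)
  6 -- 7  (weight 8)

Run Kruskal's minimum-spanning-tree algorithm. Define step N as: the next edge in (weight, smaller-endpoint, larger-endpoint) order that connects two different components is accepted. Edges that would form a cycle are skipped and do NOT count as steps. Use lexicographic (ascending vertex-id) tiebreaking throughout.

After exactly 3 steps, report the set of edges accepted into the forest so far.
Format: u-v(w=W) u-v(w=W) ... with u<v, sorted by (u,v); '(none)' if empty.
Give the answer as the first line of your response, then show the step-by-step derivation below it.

0-7(w=2) 1-6(w=4) 2-3(w=4)

step 1: add edge 0-7 (w=2); MST = {0-7(w=2)}
step 2: add edge 1-6 (w=4); MST = {0-7(w=2) 1-6(w=4)}
step 3: add edge 2-3 (w=4); MST = {0-7(w=2) 1-6(w=4) 2-3(w=4)}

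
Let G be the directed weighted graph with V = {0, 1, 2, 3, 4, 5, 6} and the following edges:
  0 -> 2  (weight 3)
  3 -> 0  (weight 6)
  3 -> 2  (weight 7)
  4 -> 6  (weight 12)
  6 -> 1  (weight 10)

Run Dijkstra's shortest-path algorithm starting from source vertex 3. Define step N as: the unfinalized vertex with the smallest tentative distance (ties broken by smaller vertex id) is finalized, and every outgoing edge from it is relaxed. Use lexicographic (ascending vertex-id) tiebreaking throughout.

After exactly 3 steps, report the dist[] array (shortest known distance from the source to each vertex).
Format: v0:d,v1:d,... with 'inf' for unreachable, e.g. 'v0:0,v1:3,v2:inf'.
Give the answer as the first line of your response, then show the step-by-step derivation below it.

v0:6,v1:inf,v2:7,v3:0,v4:inf,v5:inf,v6:inf

step 1: dist = v0:6,v1:inf,v2:7,v3:0,v4:inf,v5:inf,v6:inf
step 2: dist = v0:6,v1:inf,v2:7,v3:0,v4:inf,v5:inf,v6:inf
step 3: dist = v0:6,v1:inf,v2:7,v3:0,v4:inf,v5:inf,v6:inf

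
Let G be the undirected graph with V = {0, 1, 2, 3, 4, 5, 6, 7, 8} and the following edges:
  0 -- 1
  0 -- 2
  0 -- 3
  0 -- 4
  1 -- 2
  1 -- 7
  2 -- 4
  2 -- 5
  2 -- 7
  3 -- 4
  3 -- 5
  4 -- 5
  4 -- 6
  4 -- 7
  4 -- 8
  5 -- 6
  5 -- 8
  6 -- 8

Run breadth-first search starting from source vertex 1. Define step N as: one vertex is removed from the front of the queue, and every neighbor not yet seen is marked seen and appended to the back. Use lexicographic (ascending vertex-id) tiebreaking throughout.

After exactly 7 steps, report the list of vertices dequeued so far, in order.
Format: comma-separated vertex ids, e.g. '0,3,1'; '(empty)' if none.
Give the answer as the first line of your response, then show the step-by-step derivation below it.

1,0,2,7,3,4,5

step 1: dequeue 1; queue=[0,2,7]; order=1
step 2: dequeue 0; queue=[2,7,3,4]; order=1,0
step 3: dequeue 2; queue=[7,3,4,5]; order=1,0,2
step 4: dequeue 7; queue=[3,4,5]; order=1,0,2,7
step 5: dequeue 3; queue=[4,5]; order=1,0,2,7,3
step 6: dequeue 4; queue=[5,6,8]; order=1,0,2,7,3,4
step 7: dequeue 5; queue=[6,8]; order=1,0,2,7,3,4,5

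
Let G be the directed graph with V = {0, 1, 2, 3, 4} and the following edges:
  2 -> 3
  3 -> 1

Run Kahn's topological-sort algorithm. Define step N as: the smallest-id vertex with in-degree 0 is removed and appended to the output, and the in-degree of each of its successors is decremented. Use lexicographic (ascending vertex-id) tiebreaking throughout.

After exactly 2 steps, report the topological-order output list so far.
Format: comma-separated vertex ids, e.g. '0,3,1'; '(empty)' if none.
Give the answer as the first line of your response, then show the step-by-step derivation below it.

0,2

step 1: output 0; order=[0]; indeg=(0,1,0,1,0)
step 2: output 2; order=[0,2]; indeg=(0,1,0,0,0)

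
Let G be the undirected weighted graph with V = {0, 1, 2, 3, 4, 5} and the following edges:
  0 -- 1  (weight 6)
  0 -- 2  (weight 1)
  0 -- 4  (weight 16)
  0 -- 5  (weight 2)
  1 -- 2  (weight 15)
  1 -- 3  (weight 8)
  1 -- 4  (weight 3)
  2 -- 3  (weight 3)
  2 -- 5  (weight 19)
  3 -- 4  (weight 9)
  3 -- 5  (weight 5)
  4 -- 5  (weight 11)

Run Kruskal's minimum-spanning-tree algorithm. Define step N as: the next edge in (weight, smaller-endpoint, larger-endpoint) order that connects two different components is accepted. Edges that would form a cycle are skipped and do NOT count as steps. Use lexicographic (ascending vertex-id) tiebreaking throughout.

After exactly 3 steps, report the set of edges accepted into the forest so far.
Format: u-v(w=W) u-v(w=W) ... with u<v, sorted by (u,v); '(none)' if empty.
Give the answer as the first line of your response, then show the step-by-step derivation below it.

0-2(w=1) 0-5(w=2) 1-4(w=3)

step 1: add edge 0-2 (w=1); MST = {0-2(w=1)}
step 2: add edge 0-5 (w=2); MST = {0-2(w=1) 0-5(w=2)}
step 3: add edge 1-4 (w=3); MST = {0-2(w=1) 0-5(w=2) 1-4(w=3)}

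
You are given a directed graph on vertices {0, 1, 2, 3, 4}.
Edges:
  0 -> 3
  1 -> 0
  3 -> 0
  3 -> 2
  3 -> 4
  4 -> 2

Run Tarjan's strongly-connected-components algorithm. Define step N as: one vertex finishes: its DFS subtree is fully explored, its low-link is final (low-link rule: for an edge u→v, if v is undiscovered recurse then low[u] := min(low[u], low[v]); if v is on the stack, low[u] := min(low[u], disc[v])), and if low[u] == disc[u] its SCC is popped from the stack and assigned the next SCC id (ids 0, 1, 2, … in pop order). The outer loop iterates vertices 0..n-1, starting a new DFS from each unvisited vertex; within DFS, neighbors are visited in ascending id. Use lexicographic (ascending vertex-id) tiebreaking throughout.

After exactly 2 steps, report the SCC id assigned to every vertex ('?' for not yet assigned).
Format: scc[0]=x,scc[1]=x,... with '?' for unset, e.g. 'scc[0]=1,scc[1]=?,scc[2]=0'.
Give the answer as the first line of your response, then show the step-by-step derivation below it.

scc[0]=?,scc[1]=?,scc[2]=0,scc[3]=?,scc[4]=1

step 1: low=(low[0]=0,low[1]=?,low[2]=2,low[3]=0,low[4]=?); scc=(scc[0]=?,scc[1]=?,scc[2]=0,scc[3]=?,scc[4]=?)
step 2: low=(low[0]=0,low[1]=?,low[2]=2,low[3]=0,low[4]=3); scc=(scc[0]=?,scc[1]=?,scc[2]=0,scc[3]=?,scc[4]=1)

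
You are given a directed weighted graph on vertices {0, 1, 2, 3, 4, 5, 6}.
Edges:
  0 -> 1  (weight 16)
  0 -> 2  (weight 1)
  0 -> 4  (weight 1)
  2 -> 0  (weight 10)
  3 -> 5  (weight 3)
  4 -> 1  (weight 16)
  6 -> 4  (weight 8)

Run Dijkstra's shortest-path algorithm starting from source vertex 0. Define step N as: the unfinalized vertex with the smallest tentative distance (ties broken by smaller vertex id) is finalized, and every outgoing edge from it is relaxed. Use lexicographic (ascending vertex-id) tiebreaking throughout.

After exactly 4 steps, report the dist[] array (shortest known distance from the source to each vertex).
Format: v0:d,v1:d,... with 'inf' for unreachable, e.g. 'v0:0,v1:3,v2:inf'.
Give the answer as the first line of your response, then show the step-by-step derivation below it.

v0:0,v1:16,v2:1,v3:inf,v4:1,v5:inf,v6:inf

step 1: dist = v0:0,v1:16,v2:1,v3:inf,v4:1,v5:inf,v6:inf
step 2: dist = v0:0,v1:16,v2:1,v3:inf,v4:1,v5:inf,v6:inf
step 3: dist = v0:0,v1:16,v2:1,v3:inf,v4:1,v5:inf,v6:inf
step 4: dist = v0:0,v1:16,v2:1,v3:inf,v4:1,v5:inf,v6:inf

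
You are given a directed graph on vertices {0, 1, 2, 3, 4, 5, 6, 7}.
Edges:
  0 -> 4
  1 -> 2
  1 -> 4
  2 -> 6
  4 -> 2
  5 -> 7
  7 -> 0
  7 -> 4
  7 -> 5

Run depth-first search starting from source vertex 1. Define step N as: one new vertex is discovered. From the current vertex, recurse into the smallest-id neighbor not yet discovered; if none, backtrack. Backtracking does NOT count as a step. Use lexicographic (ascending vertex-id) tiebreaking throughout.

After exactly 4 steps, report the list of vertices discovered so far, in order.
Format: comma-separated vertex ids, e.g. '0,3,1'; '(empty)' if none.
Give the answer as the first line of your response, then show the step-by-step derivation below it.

1,2,6,4

step 1: discover 1; path=1; order=1
step 2: discover 2; path=1>2; order=1,2
step 3: discover 6; path=1>2>6; order=1,2,6
step 4: discover 4; path=1>4; order=1,2,6,4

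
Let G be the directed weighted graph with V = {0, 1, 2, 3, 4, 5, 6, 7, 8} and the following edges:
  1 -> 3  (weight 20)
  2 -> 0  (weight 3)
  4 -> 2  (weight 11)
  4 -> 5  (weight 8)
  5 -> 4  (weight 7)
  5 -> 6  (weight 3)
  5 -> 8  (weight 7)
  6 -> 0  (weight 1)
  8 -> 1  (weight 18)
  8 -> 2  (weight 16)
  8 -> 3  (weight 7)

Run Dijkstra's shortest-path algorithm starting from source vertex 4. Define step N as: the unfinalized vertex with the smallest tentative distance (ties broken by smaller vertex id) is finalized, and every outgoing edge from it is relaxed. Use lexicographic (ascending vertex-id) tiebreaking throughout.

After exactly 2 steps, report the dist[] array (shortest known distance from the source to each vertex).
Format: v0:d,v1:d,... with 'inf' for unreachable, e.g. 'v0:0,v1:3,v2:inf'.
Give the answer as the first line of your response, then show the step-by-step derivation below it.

v0:inf,v1:inf,v2:11,v3:inf,v4:0,v5:8,v6:11,v7:inf,v8:15

step 1: dist = v0:inf,v1:inf,v2:11,v3:inf,v4:0,v5:8,v6:inf,v7:inf,v8:inf
step 2: dist = v0:inf,v1:inf,v2:11,v3:inf,v4:0,v5:8,v6:11,v7:inf,v8:15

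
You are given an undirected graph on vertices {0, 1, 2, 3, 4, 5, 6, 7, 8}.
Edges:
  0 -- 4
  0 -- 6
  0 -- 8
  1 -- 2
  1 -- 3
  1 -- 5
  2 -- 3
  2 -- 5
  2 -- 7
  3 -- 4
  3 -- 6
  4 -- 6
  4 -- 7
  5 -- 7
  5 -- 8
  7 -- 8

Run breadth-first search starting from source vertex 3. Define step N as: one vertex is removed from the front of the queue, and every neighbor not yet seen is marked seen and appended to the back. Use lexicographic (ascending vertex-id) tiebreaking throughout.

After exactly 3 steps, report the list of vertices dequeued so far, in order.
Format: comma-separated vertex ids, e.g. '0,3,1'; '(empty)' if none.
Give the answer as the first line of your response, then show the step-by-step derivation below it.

3,1,2

step 1: dequeue 3; queue=[1,2,4,6]; order=3
step 2: dequeue 1; queue=[2,4,6,5]; order=3,1
step 3: dequeue 2; queue=[4,6,5,7]; order=3,1,2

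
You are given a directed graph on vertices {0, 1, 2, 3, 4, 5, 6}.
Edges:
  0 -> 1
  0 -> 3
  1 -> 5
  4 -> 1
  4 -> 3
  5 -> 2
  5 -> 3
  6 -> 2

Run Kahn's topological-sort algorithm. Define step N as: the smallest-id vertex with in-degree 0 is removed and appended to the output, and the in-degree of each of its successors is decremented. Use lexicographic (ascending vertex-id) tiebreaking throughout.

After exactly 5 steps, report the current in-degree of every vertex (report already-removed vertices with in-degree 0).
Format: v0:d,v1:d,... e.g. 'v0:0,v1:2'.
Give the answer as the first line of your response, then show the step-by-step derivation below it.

v0:0,v1:0,v2:1,v3:0,v4:0,v5:0,v6:0

step 1: output 0; order=[0]; indeg=(0,1,2,2,0,1,0)
step 2: output 4; order=[0,4]; indeg=(0,0,2,1,0,1,0)
step 3: output 1; order=[0,4,1]; indeg=(0,0,2,1,0,0,0)
step 4: output 5; order=[0,4,1,5]; indeg=(0,0,1,0,0,0,0)
step 5: output 3; order=[0,4,1,5,3]; indeg=(0,0,1,0,0,0,0)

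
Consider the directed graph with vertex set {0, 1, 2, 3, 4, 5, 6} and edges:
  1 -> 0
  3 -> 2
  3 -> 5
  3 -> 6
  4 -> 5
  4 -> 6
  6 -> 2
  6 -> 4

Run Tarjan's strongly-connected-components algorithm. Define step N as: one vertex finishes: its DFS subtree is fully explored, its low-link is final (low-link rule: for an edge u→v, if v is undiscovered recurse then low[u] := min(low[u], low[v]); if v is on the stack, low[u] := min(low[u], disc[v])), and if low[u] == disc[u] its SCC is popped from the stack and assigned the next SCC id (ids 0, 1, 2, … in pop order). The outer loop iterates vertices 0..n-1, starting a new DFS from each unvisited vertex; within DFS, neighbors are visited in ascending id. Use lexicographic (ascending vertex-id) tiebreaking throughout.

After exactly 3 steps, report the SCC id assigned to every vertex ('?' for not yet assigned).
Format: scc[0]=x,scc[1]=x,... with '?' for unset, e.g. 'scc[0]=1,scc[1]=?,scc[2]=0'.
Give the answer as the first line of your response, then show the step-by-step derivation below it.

scc[0]=0,scc[1]=1,scc[2]=2,scc[3]=?,scc[4]=?,scc[5]=?,scc[6]=?

step 1: low=(low[0]=0,low[1]=?,low[2]=?,low[3]=?,low[4]=?,low[5]=?,low[6]=?); scc=(scc[0]=0,scc[1]=?,scc[2]=?,scc[3]=?,scc[4]=?,scc[5]=?,scc[6]=?)
step 2: low=(low[0]=0,low[1]=1,low[2]=?,low[3]=?,low[4]=?,low[5]=?,low[6]=?); scc=(scc[0]=0,scc[1]=1,scc[2]=?,scc[3]=?,scc[4]=?,scc[5]=?,scc[6]=?)
step 3: low=(low[0]=0,low[1]=1,low[2]=2,low[3]=?,low[4]=?,low[5]=?,low[6]=?); scc=(scc[0]=0,scc[1]=1,scc[2]=2,scc[3]=?,scc[4]=?,scc[5]=?,scc[6]=?)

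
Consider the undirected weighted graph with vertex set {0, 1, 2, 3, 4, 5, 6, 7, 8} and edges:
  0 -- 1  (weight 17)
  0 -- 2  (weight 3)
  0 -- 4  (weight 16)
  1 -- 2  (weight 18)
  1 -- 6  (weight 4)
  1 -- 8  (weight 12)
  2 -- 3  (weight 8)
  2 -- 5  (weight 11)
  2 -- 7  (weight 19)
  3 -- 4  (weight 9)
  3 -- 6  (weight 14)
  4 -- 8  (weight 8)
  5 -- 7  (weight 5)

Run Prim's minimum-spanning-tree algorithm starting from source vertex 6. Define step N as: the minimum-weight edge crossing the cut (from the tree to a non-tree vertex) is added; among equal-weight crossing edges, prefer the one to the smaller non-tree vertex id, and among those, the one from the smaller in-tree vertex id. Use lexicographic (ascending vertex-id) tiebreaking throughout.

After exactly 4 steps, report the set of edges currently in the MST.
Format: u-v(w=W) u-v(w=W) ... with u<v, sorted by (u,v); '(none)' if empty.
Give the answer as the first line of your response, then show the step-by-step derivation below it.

1-6(w=4) 1-8(w=12) 3-4(w=9) 4-8(w=8)

step 1: add edge 1-6 (w=4); MST = {1-6(w=4)}
step 2: add edge 1-8 (w=12); MST = {1-6(w=4) 1-8(w=12)}
step 3: add edge 4-8 (w=8); MST = {1-6(w=4) 1-8(w=12) 4-8(w=8)}
step 4: add edge 3-4 (w=9); MST = {1-6(w=4) 1-8(w=12) 3-4(w=9) 4-8(w=8)}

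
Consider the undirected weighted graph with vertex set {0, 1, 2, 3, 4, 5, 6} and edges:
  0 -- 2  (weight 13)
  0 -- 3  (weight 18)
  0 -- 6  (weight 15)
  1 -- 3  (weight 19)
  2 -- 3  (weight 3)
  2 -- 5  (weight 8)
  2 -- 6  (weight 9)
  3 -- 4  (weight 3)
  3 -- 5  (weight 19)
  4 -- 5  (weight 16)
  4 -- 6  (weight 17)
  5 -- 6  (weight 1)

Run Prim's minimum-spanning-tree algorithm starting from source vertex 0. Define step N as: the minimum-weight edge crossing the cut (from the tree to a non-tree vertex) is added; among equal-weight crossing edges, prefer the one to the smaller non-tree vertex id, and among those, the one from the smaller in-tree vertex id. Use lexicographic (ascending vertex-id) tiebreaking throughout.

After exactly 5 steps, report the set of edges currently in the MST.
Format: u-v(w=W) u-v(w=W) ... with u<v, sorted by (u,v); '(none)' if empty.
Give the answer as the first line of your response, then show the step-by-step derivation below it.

0-2(w=13) 2-3(w=3) 2-5(w=8) 3-4(w=3) 5-6(w=1)

step 1: add edge 0-2 (w=13); MST = {0-2(w=13)}
step 2: add edge 2-3 (w=3); MST = {0-2(w=13) 2-3(w=3)}
step 3: add edge 3-4 (w=3); MST = {0-2(w=13) 2-3(w=3) 3-4(w=3)}
step 4: add edge 2-5 (w=8); MST = {0-2(w=13) 2-3(w=3) 2-5(w=8) 3-4(w=3)}
step 5: add edge 5-6 (w=1); MST = {0-2(w=13) 2-3(w=3) 2-5(w=8) 3-4(w=3) 5-6(w=1)}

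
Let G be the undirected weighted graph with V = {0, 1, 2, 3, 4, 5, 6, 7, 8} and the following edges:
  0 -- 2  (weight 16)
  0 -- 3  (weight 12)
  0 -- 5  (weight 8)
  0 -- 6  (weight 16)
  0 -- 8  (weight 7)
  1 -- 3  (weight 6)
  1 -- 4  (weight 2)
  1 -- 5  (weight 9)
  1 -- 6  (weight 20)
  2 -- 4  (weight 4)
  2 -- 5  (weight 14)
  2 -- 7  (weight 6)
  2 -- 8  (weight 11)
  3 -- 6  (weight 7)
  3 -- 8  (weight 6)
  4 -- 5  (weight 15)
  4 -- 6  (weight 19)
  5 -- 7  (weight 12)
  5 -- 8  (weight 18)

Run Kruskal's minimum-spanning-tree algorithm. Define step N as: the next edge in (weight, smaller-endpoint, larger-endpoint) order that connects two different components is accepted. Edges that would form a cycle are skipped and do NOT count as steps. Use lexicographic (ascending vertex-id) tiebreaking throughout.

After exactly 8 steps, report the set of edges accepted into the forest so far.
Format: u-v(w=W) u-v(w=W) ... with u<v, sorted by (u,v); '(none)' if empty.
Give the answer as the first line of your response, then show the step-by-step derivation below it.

0-5(w=8) 0-8(w=7) 1-3(w=6) 1-4(w=2) 2-4(w=4) 2-7(w=6) 3-6(w=7) 3-8(w=6)

step 1: add edge 1-4 (w=2); MST = {1-4(w=2)}
step 2: add edge 2-4 (w=4); MST = {1-4(w=2) 2-4(w=4)}
step 3: add edge 1-3 (w=6); MST = {1-3(w=6) 1-4(w=2) 2-4(w=4)}
step 4: add edge 2-7 (w=6); MST = {1-3(w=6) 1-4(w=2) 2-4(w=4) 2-7(w=6)}
step 5: add edge 3-8 (w=6); MST = {1-3(w=6) 1-4(w=2) 2-4(w=4) 2-7(w=6) 3-8(w=6)}
step 6: add edge 0-8 (w=7); MST = {0-8(w=7) 1-3(w=6) 1-4(w=2) 2-4(w=4) 2-7(w=6) 3-8(w=6)}
step 7: add edge 3-6 (w=7); MST = {0-8(w=7) 1-3(w=6) 1-4(w=2) 2-4(w=4) 2-7(w=6) 3-6(w=7) 3-8(w=6)}
step 8: add edge 0-5 (w=8); MST = {0-5(w=8) 0-8(w=7) 1-3(w=6) 1-4(w=2) 2-4(w=4) 2-7(w=6) 3-6(w=7) 3-8(w=6)}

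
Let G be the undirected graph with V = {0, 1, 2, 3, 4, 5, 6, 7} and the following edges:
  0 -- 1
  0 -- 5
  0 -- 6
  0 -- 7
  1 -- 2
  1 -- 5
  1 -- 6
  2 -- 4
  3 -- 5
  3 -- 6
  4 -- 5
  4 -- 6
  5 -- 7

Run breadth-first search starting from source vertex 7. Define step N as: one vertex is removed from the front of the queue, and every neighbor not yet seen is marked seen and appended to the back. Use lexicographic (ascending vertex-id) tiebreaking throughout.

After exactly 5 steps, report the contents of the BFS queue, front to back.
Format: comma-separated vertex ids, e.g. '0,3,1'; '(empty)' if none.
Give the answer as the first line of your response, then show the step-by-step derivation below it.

3,4,2

step 1: dequeue 7; queue=[0,5]; order=7
step 2: dequeue 0; queue=[5,1,6]; order=7,0
step 3: dequeue 5; queue=[1,6,3,4]; order=7,0,5
step 4: dequeue 1; queue=[6,3,4,2]; order=7,0,5,1
step 5: dequeue 6; queue=[3,4,2]; order=7,0,5,1,6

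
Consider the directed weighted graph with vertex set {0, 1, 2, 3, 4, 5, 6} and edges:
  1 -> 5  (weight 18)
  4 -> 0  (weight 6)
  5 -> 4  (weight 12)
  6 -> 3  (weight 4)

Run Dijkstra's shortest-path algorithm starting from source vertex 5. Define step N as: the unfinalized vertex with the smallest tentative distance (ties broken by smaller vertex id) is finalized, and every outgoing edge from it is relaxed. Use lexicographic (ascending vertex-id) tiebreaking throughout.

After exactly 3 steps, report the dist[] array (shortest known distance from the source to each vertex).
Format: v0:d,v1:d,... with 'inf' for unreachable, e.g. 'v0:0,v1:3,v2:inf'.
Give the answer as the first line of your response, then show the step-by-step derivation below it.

v0:18,v1:inf,v2:inf,v3:inf,v4:12,v5:0,v6:inf

step 1: dist = v0:inf,v1:inf,v2:inf,v3:inf,v4:12,v5:0,v6:inf
step 2: dist = v0:18,v1:inf,v2:inf,v3:inf,v4:12,v5:0,v6:inf
step 3: dist = v0:18,v1:inf,v2:inf,v3:inf,v4:12,v5:0,v6:inf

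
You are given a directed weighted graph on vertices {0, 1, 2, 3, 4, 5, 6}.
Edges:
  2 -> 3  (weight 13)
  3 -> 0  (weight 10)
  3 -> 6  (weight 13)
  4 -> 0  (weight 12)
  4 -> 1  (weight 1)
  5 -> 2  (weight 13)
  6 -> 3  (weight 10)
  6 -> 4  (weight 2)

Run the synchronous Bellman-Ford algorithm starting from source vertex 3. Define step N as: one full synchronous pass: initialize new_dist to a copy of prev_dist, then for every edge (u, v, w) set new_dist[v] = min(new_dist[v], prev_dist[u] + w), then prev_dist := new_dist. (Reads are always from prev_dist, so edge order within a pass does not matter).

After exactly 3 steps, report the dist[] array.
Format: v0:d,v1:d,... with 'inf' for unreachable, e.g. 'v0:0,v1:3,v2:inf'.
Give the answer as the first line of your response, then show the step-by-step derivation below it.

v0:10,v1:16,v2:inf,v3:0,v4:15,v5:inf,v6:13

step 1: dist = v0:10,v1:inf,v2:inf,v3:0,v4:inf,v5:inf,v6:13
step 2: dist = v0:10,v1:inf,v2:inf,v3:0,v4:15,v5:inf,v6:13
step 3: dist = v0:10,v1:16,v2:inf,v3:0,v4:15,v5:inf,v6:13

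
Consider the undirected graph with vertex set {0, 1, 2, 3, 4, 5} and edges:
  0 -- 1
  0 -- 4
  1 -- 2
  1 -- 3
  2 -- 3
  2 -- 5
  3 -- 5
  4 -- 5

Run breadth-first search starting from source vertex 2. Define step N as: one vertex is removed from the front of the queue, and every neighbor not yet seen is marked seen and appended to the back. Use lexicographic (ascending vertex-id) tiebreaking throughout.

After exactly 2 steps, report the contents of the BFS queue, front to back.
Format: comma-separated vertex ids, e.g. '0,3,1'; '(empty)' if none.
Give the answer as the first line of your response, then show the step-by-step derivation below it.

3,5,0

step 1: dequeue 2; queue=[1,3,5]; order=2
step 2: dequeue 1; queue=[3,5,0]; order=2,1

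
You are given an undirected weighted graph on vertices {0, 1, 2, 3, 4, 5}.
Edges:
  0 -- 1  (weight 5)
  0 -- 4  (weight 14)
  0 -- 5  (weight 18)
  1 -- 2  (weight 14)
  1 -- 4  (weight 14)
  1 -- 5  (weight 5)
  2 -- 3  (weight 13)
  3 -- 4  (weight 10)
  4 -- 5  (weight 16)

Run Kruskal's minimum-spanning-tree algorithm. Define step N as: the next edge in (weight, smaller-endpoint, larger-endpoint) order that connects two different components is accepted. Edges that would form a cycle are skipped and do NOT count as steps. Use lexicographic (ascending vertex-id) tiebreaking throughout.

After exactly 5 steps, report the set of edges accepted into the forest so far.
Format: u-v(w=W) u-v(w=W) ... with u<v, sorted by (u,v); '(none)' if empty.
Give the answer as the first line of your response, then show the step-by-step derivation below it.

0-1(w=5) 0-4(w=14) 1-5(w=5) 2-3(w=13) 3-4(w=10)

step 1: add edge 0-1 (w=5); MST = {0-1(w=5)}
step 2: add edge 1-5 (w=5); MST = {0-1(w=5) 1-5(w=5)}
step 3: add edge 3-4 (w=10); MST = {0-1(w=5) 1-5(w=5) 3-4(w=10)}
step 4: add edge 2-3 (w=13); MST = {0-1(w=5) 1-5(w=5) 2-3(w=13) 3-4(w=10)}
step 5: add edge 0-4 (w=14); MST = {0-1(w=5) 0-4(w=14) 1-5(w=5) 2-3(w=13) 3-4(w=10)}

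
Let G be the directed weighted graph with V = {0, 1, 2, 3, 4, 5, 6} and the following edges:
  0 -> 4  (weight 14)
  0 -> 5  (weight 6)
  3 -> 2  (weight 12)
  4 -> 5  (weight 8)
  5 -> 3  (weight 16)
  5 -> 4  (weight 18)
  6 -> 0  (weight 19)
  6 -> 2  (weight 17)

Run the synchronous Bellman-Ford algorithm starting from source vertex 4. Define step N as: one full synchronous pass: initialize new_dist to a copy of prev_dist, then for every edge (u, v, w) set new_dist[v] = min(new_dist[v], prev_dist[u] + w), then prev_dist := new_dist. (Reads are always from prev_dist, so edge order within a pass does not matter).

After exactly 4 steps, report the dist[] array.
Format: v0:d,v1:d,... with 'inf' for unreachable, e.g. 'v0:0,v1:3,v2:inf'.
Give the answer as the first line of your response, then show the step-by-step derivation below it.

v0:inf,v1:inf,v2:36,v3:24,v4:0,v5:8,v6:inf

step 1: dist = v0:inf,v1:inf,v2:inf,v3:inf,v4:0,v5:8,v6:inf
step 2: dist = v0:inf,v1:inf,v2:inf,v3:24,v4:0,v5:8,v6:inf
step 3: dist = v0:inf,v1:inf,v2:36,v3:24,v4:0,v5:8,v6:inf
step 4: dist = v0:inf,v1:inf,v2:36,v3:24,v4:0,v5:8,v6:inf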